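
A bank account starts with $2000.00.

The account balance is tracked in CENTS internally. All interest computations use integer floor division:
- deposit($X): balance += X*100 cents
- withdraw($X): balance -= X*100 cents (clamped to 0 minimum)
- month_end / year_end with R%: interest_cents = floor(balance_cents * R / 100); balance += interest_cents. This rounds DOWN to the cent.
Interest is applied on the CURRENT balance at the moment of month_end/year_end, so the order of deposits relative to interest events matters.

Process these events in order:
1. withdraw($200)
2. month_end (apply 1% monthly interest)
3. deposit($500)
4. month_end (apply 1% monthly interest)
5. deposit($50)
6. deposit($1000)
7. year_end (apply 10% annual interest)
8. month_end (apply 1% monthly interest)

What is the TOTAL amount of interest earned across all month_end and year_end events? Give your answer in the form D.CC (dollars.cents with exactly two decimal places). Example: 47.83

After 1 (withdraw($200)): balance=$1800.00 total_interest=$0.00
After 2 (month_end (apply 1% monthly interest)): balance=$1818.00 total_interest=$18.00
After 3 (deposit($500)): balance=$2318.00 total_interest=$18.00
After 4 (month_end (apply 1% monthly interest)): balance=$2341.18 total_interest=$41.18
After 5 (deposit($50)): balance=$2391.18 total_interest=$41.18
After 6 (deposit($1000)): balance=$3391.18 total_interest=$41.18
After 7 (year_end (apply 10% annual interest)): balance=$3730.29 total_interest=$380.29
After 8 (month_end (apply 1% monthly interest)): balance=$3767.59 total_interest=$417.59

Answer: 417.59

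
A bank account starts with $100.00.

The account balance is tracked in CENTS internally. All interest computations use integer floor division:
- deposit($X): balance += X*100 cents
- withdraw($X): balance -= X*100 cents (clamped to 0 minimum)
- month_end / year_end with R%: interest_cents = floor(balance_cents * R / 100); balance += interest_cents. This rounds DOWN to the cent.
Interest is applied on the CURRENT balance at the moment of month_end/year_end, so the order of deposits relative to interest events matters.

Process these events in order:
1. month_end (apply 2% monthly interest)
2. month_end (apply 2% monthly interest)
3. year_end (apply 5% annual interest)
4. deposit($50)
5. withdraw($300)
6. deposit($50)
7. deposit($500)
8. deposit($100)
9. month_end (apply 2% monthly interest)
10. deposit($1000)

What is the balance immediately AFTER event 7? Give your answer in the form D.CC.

After 1 (month_end (apply 2% monthly interest)): balance=$102.00 total_interest=$2.00
After 2 (month_end (apply 2% monthly interest)): balance=$104.04 total_interest=$4.04
After 3 (year_end (apply 5% annual interest)): balance=$109.24 total_interest=$9.24
After 4 (deposit($50)): balance=$159.24 total_interest=$9.24
After 5 (withdraw($300)): balance=$0.00 total_interest=$9.24
After 6 (deposit($50)): balance=$50.00 total_interest=$9.24
After 7 (deposit($500)): balance=$550.00 total_interest=$9.24

Answer: 550.00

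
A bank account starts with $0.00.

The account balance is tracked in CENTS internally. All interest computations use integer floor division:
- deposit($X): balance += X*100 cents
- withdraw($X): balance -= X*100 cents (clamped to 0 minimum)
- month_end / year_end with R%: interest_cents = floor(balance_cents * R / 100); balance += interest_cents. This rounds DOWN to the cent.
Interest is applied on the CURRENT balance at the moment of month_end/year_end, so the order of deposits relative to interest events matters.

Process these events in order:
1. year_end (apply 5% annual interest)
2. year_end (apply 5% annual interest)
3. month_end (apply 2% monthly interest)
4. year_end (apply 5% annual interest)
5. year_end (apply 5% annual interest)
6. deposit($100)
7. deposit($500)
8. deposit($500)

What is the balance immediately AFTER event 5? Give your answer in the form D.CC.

Answer: 0.00

Derivation:
After 1 (year_end (apply 5% annual interest)): balance=$0.00 total_interest=$0.00
After 2 (year_end (apply 5% annual interest)): balance=$0.00 total_interest=$0.00
After 3 (month_end (apply 2% monthly interest)): balance=$0.00 total_interest=$0.00
After 4 (year_end (apply 5% annual interest)): balance=$0.00 total_interest=$0.00
After 5 (year_end (apply 5% annual interest)): balance=$0.00 total_interest=$0.00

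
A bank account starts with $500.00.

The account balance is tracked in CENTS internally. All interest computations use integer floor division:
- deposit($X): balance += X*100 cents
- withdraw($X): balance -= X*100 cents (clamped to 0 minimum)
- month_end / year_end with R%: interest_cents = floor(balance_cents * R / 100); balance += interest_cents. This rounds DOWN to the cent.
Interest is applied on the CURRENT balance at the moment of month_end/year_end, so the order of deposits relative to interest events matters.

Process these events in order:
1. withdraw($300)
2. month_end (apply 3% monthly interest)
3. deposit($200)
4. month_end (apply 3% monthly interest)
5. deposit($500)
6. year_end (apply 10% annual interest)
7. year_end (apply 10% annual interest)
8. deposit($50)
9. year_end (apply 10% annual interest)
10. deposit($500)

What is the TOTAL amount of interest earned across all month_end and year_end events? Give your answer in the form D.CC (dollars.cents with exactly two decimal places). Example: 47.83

Answer: 327.07

Derivation:
After 1 (withdraw($300)): balance=$200.00 total_interest=$0.00
After 2 (month_end (apply 3% monthly interest)): balance=$206.00 total_interest=$6.00
After 3 (deposit($200)): balance=$406.00 total_interest=$6.00
After 4 (month_end (apply 3% monthly interest)): balance=$418.18 total_interest=$18.18
After 5 (deposit($500)): balance=$918.18 total_interest=$18.18
After 6 (year_end (apply 10% annual interest)): balance=$1009.99 total_interest=$109.99
After 7 (year_end (apply 10% annual interest)): balance=$1110.98 total_interest=$210.98
After 8 (deposit($50)): balance=$1160.98 total_interest=$210.98
After 9 (year_end (apply 10% annual interest)): balance=$1277.07 total_interest=$327.07
After 10 (deposit($500)): balance=$1777.07 total_interest=$327.07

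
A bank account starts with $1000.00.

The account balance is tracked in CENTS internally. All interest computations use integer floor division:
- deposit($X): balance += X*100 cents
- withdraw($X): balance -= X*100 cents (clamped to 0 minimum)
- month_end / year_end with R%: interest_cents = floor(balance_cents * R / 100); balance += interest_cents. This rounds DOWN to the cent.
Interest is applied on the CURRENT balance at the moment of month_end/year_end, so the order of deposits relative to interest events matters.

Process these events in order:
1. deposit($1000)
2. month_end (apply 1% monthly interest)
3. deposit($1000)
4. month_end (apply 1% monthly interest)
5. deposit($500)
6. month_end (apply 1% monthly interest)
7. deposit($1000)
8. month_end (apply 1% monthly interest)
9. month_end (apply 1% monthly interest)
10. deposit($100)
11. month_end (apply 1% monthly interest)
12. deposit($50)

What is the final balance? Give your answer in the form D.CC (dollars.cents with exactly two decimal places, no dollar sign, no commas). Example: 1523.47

Answer: 4875.63

Derivation:
After 1 (deposit($1000)): balance=$2000.00 total_interest=$0.00
After 2 (month_end (apply 1% monthly interest)): balance=$2020.00 total_interest=$20.00
After 3 (deposit($1000)): balance=$3020.00 total_interest=$20.00
After 4 (month_end (apply 1% monthly interest)): balance=$3050.20 total_interest=$50.20
After 5 (deposit($500)): balance=$3550.20 total_interest=$50.20
After 6 (month_end (apply 1% monthly interest)): balance=$3585.70 total_interest=$85.70
After 7 (deposit($1000)): balance=$4585.70 total_interest=$85.70
After 8 (month_end (apply 1% monthly interest)): balance=$4631.55 total_interest=$131.55
After 9 (month_end (apply 1% monthly interest)): balance=$4677.86 total_interest=$177.86
After 10 (deposit($100)): balance=$4777.86 total_interest=$177.86
After 11 (month_end (apply 1% monthly interest)): balance=$4825.63 total_interest=$225.63
After 12 (deposit($50)): balance=$4875.63 total_interest=$225.63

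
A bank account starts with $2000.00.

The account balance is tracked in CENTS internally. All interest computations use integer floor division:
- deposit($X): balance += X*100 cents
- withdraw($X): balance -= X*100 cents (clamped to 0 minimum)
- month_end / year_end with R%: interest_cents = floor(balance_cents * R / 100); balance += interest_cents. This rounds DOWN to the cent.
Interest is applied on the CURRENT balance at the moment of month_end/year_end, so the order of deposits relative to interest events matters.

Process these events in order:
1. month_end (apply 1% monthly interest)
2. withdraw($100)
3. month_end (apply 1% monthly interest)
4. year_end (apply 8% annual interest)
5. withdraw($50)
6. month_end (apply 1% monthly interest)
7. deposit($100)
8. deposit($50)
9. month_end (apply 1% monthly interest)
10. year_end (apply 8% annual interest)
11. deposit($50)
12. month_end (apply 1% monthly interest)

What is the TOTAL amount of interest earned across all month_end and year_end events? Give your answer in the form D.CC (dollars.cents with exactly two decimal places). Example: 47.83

Answer: 440.51

Derivation:
After 1 (month_end (apply 1% monthly interest)): balance=$2020.00 total_interest=$20.00
After 2 (withdraw($100)): balance=$1920.00 total_interest=$20.00
After 3 (month_end (apply 1% monthly interest)): balance=$1939.20 total_interest=$39.20
After 4 (year_end (apply 8% annual interest)): balance=$2094.33 total_interest=$194.33
After 5 (withdraw($50)): balance=$2044.33 total_interest=$194.33
After 6 (month_end (apply 1% monthly interest)): balance=$2064.77 total_interest=$214.77
After 7 (deposit($100)): balance=$2164.77 total_interest=$214.77
After 8 (deposit($50)): balance=$2214.77 total_interest=$214.77
After 9 (month_end (apply 1% monthly interest)): balance=$2236.91 total_interest=$236.91
After 10 (year_end (apply 8% annual interest)): balance=$2415.86 total_interest=$415.86
After 11 (deposit($50)): balance=$2465.86 total_interest=$415.86
After 12 (month_end (apply 1% monthly interest)): balance=$2490.51 total_interest=$440.51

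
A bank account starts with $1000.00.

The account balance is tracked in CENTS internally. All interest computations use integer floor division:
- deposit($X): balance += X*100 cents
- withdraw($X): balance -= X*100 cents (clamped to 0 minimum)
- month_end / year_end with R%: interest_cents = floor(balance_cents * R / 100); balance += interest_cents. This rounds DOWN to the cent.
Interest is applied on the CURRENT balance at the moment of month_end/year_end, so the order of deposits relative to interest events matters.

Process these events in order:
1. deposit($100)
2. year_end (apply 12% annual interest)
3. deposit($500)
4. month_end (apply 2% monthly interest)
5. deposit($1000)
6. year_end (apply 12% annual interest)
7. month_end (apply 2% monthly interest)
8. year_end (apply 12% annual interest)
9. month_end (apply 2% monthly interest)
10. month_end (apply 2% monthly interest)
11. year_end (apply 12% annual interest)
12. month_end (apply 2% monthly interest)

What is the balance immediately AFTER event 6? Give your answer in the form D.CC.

Answer: 3098.63

Derivation:
After 1 (deposit($100)): balance=$1100.00 total_interest=$0.00
After 2 (year_end (apply 12% annual interest)): balance=$1232.00 total_interest=$132.00
After 3 (deposit($500)): balance=$1732.00 total_interest=$132.00
After 4 (month_end (apply 2% monthly interest)): balance=$1766.64 total_interest=$166.64
After 5 (deposit($1000)): balance=$2766.64 total_interest=$166.64
After 6 (year_end (apply 12% annual interest)): balance=$3098.63 total_interest=$498.63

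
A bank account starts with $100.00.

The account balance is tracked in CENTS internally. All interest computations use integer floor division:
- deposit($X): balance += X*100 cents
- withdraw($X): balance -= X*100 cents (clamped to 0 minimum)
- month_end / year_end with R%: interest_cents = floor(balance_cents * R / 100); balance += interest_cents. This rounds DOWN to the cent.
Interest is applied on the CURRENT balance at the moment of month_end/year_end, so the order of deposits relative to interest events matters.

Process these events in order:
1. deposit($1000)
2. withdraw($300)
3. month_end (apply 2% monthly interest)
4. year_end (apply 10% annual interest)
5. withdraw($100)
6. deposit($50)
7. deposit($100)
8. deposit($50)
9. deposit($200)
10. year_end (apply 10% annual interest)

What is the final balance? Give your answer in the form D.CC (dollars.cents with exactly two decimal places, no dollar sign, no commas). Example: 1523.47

Answer: 1317.36

Derivation:
After 1 (deposit($1000)): balance=$1100.00 total_interest=$0.00
After 2 (withdraw($300)): balance=$800.00 total_interest=$0.00
After 3 (month_end (apply 2% monthly interest)): balance=$816.00 total_interest=$16.00
After 4 (year_end (apply 10% annual interest)): balance=$897.60 total_interest=$97.60
After 5 (withdraw($100)): balance=$797.60 total_interest=$97.60
After 6 (deposit($50)): balance=$847.60 total_interest=$97.60
After 7 (deposit($100)): balance=$947.60 total_interest=$97.60
After 8 (deposit($50)): balance=$997.60 total_interest=$97.60
After 9 (deposit($200)): balance=$1197.60 total_interest=$97.60
After 10 (year_end (apply 10% annual interest)): balance=$1317.36 total_interest=$217.36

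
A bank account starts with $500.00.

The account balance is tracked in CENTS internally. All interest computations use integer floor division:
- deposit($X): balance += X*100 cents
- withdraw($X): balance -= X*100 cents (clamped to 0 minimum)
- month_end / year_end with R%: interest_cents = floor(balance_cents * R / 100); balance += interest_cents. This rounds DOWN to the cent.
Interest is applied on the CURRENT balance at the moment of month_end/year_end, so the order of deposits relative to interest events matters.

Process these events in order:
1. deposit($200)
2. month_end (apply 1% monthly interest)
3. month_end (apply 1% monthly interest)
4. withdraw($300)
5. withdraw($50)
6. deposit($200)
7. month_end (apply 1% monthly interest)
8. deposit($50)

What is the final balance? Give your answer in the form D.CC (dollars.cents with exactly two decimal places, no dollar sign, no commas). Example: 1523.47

After 1 (deposit($200)): balance=$700.00 total_interest=$0.00
After 2 (month_end (apply 1% monthly interest)): balance=$707.00 total_interest=$7.00
After 3 (month_end (apply 1% monthly interest)): balance=$714.07 total_interest=$14.07
After 4 (withdraw($300)): balance=$414.07 total_interest=$14.07
After 5 (withdraw($50)): balance=$364.07 total_interest=$14.07
After 6 (deposit($200)): balance=$564.07 total_interest=$14.07
After 7 (month_end (apply 1% monthly interest)): balance=$569.71 total_interest=$19.71
After 8 (deposit($50)): balance=$619.71 total_interest=$19.71

Answer: 619.71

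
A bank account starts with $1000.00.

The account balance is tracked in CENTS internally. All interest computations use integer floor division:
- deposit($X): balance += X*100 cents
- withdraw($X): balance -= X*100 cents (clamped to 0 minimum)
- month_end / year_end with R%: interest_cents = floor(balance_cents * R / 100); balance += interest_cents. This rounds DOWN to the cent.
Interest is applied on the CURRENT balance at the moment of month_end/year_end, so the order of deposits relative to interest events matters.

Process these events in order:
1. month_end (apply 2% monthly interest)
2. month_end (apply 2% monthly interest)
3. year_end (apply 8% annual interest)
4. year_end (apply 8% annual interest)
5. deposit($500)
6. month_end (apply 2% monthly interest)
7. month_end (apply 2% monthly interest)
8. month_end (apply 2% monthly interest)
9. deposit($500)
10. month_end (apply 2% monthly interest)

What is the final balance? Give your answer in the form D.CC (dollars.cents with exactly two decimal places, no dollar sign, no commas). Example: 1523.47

Answer: 2364.75

Derivation:
After 1 (month_end (apply 2% monthly interest)): balance=$1020.00 total_interest=$20.00
After 2 (month_end (apply 2% monthly interest)): balance=$1040.40 total_interest=$40.40
After 3 (year_end (apply 8% annual interest)): balance=$1123.63 total_interest=$123.63
After 4 (year_end (apply 8% annual interest)): balance=$1213.52 total_interest=$213.52
After 5 (deposit($500)): balance=$1713.52 total_interest=$213.52
After 6 (month_end (apply 2% monthly interest)): balance=$1747.79 total_interest=$247.79
After 7 (month_end (apply 2% monthly interest)): balance=$1782.74 total_interest=$282.74
After 8 (month_end (apply 2% monthly interest)): balance=$1818.39 total_interest=$318.39
After 9 (deposit($500)): balance=$2318.39 total_interest=$318.39
After 10 (month_end (apply 2% monthly interest)): balance=$2364.75 total_interest=$364.75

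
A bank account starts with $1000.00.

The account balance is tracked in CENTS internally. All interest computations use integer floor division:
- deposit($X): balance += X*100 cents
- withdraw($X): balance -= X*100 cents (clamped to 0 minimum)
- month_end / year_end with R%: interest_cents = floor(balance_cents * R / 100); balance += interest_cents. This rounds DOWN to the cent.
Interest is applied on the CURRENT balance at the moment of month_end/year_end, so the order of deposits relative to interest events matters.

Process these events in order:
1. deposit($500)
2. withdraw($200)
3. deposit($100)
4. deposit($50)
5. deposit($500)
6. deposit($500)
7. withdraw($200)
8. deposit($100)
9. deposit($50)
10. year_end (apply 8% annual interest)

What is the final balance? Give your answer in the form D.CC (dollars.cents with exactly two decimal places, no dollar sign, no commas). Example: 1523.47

After 1 (deposit($500)): balance=$1500.00 total_interest=$0.00
After 2 (withdraw($200)): balance=$1300.00 total_interest=$0.00
After 3 (deposit($100)): balance=$1400.00 total_interest=$0.00
After 4 (deposit($50)): balance=$1450.00 total_interest=$0.00
After 5 (deposit($500)): balance=$1950.00 total_interest=$0.00
After 6 (deposit($500)): balance=$2450.00 total_interest=$0.00
After 7 (withdraw($200)): balance=$2250.00 total_interest=$0.00
After 8 (deposit($100)): balance=$2350.00 total_interest=$0.00
After 9 (deposit($50)): balance=$2400.00 total_interest=$0.00
After 10 (year_end (apply 8% annual interest)): balance=$2592.00 total_interest=$192.00

Answer: 2592.00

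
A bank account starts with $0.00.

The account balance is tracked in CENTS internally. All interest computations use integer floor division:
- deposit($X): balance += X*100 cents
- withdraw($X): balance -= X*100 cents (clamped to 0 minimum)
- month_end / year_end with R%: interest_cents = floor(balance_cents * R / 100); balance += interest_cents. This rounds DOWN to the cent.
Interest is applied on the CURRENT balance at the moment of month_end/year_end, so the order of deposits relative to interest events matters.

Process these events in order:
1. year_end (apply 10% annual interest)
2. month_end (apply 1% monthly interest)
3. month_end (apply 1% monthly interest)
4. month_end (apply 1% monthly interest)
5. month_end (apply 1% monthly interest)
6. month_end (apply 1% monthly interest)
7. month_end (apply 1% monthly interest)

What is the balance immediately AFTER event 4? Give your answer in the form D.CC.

Answer: 0.00

Derivation:
After 1 (year_end (apply 10% annual interest)): balance=$0.00 total_interest=$0.00
After 2 (month_end (apply 1% monthly interest)): balance=$0.00 total_interest=$0.00
After 3 (month_end (apply 1% monthly interest)): balance=$0.00 total_interest=$0.00
After 4 (month_end (apply 1% monthly interest)): balance=$0.00 total_interest=$0.00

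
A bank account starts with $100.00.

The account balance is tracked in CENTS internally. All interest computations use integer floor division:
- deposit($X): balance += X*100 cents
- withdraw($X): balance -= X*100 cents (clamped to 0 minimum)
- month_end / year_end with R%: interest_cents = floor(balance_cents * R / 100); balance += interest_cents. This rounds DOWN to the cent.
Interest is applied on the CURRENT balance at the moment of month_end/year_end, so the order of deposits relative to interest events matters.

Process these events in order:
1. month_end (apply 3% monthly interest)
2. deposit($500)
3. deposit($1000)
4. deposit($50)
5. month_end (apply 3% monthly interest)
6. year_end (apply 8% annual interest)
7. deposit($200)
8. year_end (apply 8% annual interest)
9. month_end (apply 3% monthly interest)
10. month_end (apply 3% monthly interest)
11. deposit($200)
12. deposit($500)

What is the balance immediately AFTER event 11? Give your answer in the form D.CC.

Answer: 2535.97

Derivation:
After 1 (month_end (apply 3% monthly interest)): balance=$103.00 total_interest=$3.00
After 2 (deposit($500)): balance=$603.00 total_interest=$3.00
After 3 (deposit($1000)): balance=$1603.00 total_interest=$3.00
After 4 (deposit($50)): balance=$1653.00 total_interest=$3.00
After 5 (month_end (apply 3% monthly interest)): balance=$1702.59 total_interest=$52.59
After 6 (year_end (apply 8% annual interest)): balance=$1838.79 total_interest=$188.79
After 7 (deposit($200)): balance=$2038.79 total_interest=$188.79
After 8 (year_end (apply 8% annual interest)): balance=$2201.89 total_interest=$351.89
After 9 (month_end (apply 3% monthly interest)): balance=$2267.94 total_interest=$417.94
After 10 (month_end (apply 3% monthly interest)): balance=$2335.97 total_interest=$485.97
After 11 (deposit($200)): balance=$2535.97 total_interest=$485.97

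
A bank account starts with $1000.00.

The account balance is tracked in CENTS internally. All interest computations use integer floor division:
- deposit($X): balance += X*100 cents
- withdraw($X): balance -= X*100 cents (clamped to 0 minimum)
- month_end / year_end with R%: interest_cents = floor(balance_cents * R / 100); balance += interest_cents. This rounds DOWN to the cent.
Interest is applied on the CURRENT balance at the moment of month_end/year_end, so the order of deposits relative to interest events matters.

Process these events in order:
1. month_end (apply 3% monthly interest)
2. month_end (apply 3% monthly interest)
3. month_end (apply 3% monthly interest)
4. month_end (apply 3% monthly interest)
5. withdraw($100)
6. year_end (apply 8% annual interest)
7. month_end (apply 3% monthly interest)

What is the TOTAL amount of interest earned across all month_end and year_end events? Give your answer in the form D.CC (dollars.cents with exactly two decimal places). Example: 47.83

Answer: 240.76

Derivation:
After 1 (month_end (apply 3% monthly interest)): balance=$1030.00 total_interest=$30.00
After 2 (month_end (apply 3% monthly interest)): balance=$1060.90 total_interest=$60.90
After 3 (month_end (apply 3% monthly interest)): balance=$1092.72 total_interest=$92.72
After 4 (month_end (apply 3% monthly interest)): balance=$1125.50 total_interest=$125.50
After 5 (withdraw($100)): balance=$1025.50 total_interest=$125.50
After 6 (year_end (apply 8% annual interest)): balance=$1107.54 total_interest=$207.54
After 7 (month_end (apply 3% monthly interest)): balance=$1140.76 total_interest=$240.76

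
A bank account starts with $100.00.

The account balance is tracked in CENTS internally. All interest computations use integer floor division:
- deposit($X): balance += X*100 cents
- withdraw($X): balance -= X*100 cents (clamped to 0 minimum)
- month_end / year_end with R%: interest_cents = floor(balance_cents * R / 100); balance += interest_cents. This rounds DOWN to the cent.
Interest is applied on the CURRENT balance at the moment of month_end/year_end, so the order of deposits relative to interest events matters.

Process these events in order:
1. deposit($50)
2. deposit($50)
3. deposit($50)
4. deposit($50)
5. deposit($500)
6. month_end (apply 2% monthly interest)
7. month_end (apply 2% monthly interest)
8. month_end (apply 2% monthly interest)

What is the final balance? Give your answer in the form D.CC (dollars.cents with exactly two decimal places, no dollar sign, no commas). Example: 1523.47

Answer: 848.96

Derivation:
After 1 (deposit($50)): balance=$150.00 total_interest=$0.00
After 2 (deposit($50)): balance=$200.00 total_interest=$0.00
After 3 (deposit($50)): balance=$250.00 total_interest=$0.00
After 4 (deposit($50)): balance=$300.00 total_interest=$0.00
After 5 (deposit($500)): balance=$800.00 total_interest=$0.00
After 6 (month_end (apply 2% monthly interest)): balance=$816.00 total_interest=$16.00
After 7 (month_end (apply 2% monthly interest)): balance=$832.32 total_interest=$32.32
After 8 (month_end (apply 2% monthly interest)): balance=$848.96 total_interest=$48.96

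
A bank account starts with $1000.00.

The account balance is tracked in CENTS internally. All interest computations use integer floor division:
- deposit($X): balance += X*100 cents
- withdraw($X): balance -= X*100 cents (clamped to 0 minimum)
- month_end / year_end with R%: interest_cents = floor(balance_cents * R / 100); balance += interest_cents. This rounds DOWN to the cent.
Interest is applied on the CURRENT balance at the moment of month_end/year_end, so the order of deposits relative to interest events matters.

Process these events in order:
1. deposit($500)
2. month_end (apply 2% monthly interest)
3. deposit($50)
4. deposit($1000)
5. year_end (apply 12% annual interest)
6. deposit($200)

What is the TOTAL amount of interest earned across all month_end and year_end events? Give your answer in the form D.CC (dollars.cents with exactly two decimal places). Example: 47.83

After 1 (deposit($500)): balance=$1500.00 total_interest=$0.00
After 2 (month_end (apply 2% monthly interest)): balance=$1530.00 total_interest=$30.00
After 3 (deposit($50)): balance=$1580.00 total_interest=$30.00
After 4 (deposit($1000)): balance=$2580.00 total_interest=$30.00
After 5 (year_end (apply 12% annual interest)): balance=$2889.60 total_interest=$339.60
After 6 (deposit($200)): balance=$3089.60 total_interest=$339.60

Answer: 339.60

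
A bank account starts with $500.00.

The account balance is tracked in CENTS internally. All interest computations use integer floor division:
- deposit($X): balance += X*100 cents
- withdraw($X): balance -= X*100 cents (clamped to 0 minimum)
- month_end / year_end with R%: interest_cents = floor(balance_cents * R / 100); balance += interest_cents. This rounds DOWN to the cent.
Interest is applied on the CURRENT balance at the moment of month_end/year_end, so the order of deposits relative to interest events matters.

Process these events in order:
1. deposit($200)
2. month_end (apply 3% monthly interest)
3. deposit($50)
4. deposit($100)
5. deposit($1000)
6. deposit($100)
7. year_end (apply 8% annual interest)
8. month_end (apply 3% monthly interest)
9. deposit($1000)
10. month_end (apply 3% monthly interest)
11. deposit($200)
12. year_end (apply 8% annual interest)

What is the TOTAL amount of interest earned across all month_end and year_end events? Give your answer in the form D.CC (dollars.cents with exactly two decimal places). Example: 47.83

After 1 (deposit($200)): balance=$700.00 total_interest=$0.00
After 2 (month_end (apply 3% monthly interest)): balance=$721.00 total_interest=$21.00
After 3 (deposit($50)): balance=$771.00 total_interest=$21.00
After 4 (deposit($100)): balance=$871.00 total_interest=$21.00
After 5 (deposit($1000)): balance=$1871.00 total_interest=$21.00
After 6 (deposit($100)): balance=$1971.00 total_interest=$21.00
After 7 (year_end (apply 8% annual interest)): balance=$2128.68 total_interest=$178.68
After 8 (month_end (apply 3% monthly interest)): balance=$2192.54 total_interest=$242.54
After 9 (deposit($1000)): balance=$3192.54 total_interest=$242.54
After 10 (month_end (apply 3% monthly interest)): balance=$3288.31 total_interest=$338.31
After 11 (deposit($200)): balance=$3488.31 total_interest=$338.31
After 12 (year_end (apply 8% annual interest)): balance=$3767.37 total_interest=$617.37

Answer: 617.37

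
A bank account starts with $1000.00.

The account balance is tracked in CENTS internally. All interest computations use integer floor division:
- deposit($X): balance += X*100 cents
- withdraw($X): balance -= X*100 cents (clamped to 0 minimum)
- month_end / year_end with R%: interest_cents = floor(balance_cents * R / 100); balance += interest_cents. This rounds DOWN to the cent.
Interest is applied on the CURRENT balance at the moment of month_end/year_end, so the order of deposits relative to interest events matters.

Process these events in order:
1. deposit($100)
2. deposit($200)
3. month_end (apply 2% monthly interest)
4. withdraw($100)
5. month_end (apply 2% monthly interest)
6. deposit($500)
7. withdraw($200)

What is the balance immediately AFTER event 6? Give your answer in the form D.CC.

After 1 (deposit($100)): balance=$1100.00 total_interest=$0.00
After 2 (deposit($200)): balance=$1300.00 total_interest=$0.00
After 3 (month_end (apply 2% monthly interest)): balance=$1326.00 total_interest=$26.00
After 4 (withdraw($100)): balance=$1226.00 total_interest=$26.00
After 5 (month_end (apply 2% monthly interest)): balance=$1250.52 total_interest=$50.52
After 6 (deposit($500)): balance=$1750.52 total_interest=$50.52

Answer: 1750.52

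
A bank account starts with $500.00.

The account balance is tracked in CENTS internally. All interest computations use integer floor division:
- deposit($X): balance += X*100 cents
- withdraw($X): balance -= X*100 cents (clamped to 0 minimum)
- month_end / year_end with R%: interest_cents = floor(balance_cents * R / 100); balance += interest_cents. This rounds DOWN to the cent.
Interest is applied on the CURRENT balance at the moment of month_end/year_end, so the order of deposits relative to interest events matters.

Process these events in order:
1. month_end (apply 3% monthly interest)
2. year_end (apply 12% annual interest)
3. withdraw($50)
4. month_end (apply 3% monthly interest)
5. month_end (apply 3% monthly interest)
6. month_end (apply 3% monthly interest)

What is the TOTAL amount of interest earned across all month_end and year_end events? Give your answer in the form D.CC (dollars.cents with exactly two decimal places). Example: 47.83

Answer: 125.63

Derivation:
After 1 (month_end (apply 3% monthly interest)): balance=$515.00 total_interest=$15.00
After 2 (year_end (apply 12% annual interest)): balance=$576.80 total_interest=$76.80
After 3 (withdraw($50)): balance=$526.80 total_interest=$76.80
After 4 (month_end (apply 3% monthly interest)): balance=$542.60 total_interest=$92.60
After 5 (month_end (apply 3% monthly interest)): balance=$558.87 total_interest=$108.87
After 6 (month_end (apply 3% monthly interest)): balance=$575.63 total_interest=$125.63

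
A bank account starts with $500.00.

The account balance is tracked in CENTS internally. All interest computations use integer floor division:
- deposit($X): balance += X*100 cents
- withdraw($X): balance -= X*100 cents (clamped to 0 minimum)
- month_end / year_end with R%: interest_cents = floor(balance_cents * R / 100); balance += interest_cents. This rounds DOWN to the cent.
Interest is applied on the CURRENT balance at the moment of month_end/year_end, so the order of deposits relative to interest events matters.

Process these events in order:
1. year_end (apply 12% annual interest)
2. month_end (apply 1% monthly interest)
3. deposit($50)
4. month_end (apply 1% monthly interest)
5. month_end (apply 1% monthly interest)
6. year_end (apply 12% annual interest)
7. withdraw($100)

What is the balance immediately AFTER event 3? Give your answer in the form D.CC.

After 1 (year_end (apply 12% annual interest)): balance=$560.00 total_interest=$60.00
After 2 (month_end (apply 1% monthly interest)): balance=$565.60 total_interest=$65.60
After 3 (deposit($50)): balance=$615.60 total_interest=$65.60

Answer: 615.60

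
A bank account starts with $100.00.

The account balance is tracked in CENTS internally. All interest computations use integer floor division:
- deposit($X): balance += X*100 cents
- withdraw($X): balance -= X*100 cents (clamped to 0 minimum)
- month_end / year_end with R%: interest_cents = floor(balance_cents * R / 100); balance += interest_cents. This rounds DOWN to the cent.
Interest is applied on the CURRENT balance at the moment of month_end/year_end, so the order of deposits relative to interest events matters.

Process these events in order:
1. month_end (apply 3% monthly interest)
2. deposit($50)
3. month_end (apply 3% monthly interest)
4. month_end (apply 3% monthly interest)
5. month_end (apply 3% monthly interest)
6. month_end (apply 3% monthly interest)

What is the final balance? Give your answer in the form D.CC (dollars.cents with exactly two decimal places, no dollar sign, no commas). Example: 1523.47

Answer: 172.18

Derivation:
After 1 (month_end (apply 3% monthly interest)): balance=$103.00 total_interest=$3.00
After 2 (deposit($50)): balance=$153.00 total_interest=$3.00
After 3 (month_end (apply 3% monthly interest)): balance=$157.59 total_interest=$7.59
After 4 (month_end (apply 3% monthly interest)): balance=$162.31 total_interest=$12.31
After 5 (month_end (apply 3% monthly interest)): balance=$167.17 total_interest=$17.17
After 6 (month_end (apply 3% monthly interest)): balance=$172.18 total_interest=$22.18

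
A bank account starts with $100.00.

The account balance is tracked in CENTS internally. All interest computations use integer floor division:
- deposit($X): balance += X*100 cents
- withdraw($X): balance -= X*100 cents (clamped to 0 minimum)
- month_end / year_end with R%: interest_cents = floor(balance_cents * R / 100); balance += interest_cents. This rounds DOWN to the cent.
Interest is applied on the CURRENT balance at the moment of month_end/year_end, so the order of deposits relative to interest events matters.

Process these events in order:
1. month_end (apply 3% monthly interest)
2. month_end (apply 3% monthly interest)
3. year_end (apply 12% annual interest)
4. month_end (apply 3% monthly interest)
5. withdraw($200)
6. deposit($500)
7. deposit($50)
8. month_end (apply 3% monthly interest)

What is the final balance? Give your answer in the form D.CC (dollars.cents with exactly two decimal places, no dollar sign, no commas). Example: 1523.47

After 1 (month_end (apply 3% monthly interest)): balance=$103.00 total_interest=$3.00
After 2 (month_end (apply 3% monthly interest)): balance=$106.09 total_interest=$6.09
After 3 (year_end (apply 12% annual interest)): balance=$118.82 total_interest=$18.82
After 4 (month_end (apply 3% monthly interest)): balance=$122.38 total_interest=$22.38
After 5 (withdraw($200)): balance=$0.00 total_interest=$22.38
After 6 (deposit($500)): balance=$500.00 total_interest=$22.38
After 7 (deposit($50)): balance=$550.00 total_interest=$22.38
After 8 (month_end (apply 3% monthly interest)): balance=$566.50 total_interest=$38.88

Answer: 566.50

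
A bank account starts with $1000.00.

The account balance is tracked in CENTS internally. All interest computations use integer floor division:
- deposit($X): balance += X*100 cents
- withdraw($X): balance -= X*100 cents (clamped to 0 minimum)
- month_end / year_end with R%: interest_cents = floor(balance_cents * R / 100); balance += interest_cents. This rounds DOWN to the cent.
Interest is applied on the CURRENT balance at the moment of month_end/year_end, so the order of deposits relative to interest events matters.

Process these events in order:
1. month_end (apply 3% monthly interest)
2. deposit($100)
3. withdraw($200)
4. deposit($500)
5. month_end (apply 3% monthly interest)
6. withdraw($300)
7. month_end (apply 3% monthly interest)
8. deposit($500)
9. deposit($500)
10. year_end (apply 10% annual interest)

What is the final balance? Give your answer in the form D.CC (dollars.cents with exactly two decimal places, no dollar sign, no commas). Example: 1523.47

Answer: 2428.88

Derivation:
After 1 (month_end (apply 3% monthly interest)): balance=$1030.00 total_interest=$30.00
After 2 (deposit($100)): balance=$1130.00 total_interest=$30.00
After 3 (withdraw($200)): balance=$930.00 total_interest=$30.00
After 4 (deposit($500)): balance=$1430.00 total_interest=$30.00
After 5 (month_end (apply 3% monthly interest)): balance=$1472.90 total_interest=$72.90
After 6 (withdraw($300)): balance=$1172.90 total_interest=$72.90
After 7 (month_end (apply 3% monthly interest)): balance=$1208.08 total_interest=$108.08
After 8 (deposit($500)): balance=$1708.08 total_interest=$108.08
After 9 (deposit($500)): balance=$2208.08 total_interest=$108.08
After 10 (year_end (apply 10% annual interest)): balance=$2428.88 total_interest=$328.88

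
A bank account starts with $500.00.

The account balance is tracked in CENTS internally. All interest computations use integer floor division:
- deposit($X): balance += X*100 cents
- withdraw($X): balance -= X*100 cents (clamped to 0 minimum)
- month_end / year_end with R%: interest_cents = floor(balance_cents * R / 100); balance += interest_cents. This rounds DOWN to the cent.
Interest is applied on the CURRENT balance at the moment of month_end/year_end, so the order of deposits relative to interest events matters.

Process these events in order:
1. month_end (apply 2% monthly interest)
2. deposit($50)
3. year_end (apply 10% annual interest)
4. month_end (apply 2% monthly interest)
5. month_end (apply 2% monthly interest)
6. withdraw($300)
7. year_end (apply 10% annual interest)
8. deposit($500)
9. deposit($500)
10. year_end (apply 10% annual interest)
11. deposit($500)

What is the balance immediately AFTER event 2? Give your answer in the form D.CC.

After 1 (month_end (apply 2% monthly interest)): balance=$510.00 total_interest=$10.00
After 2 (deposit($50)): balance=$560.00 total_interest=$10.00

Answer: 560.00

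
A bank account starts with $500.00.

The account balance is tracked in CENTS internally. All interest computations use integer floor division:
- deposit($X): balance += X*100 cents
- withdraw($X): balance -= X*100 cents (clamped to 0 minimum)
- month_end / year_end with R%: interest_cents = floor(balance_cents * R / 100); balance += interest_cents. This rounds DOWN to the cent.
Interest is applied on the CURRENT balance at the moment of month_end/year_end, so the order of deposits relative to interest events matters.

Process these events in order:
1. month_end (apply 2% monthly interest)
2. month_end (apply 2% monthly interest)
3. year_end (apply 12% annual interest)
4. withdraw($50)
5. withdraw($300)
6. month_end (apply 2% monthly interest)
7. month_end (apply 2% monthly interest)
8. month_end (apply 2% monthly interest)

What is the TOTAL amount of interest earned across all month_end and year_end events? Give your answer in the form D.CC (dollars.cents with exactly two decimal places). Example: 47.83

After 1 (month_end (apply 2% monthly interest)): balance=$510.00 total_interest=$10.00
After 2 (month_end (apply 2% monthly interest)): balance=$520.20 total_interest=$20.20
After 3 (year_end (apply 12% annual interest)): balance=$582.62 total_interest=$82.62
After 4 (withdraw($50)): balance=$532.62 total_interest=$82.62
After 5 (withdraw($300)): balance=$232.62 total_interest=$82.62
After 6 (month_end (apply 2% monthly interest)): balance=$237.27 total_interest=$87.27
After 7 (month_end (apply 2% monthly interest)): balance=$242.01 total_interest=$92.01
After 8 (month_end (apply 2% monthly interest)): balance=$246.85 total_interest=$96.85

Answer: 96.85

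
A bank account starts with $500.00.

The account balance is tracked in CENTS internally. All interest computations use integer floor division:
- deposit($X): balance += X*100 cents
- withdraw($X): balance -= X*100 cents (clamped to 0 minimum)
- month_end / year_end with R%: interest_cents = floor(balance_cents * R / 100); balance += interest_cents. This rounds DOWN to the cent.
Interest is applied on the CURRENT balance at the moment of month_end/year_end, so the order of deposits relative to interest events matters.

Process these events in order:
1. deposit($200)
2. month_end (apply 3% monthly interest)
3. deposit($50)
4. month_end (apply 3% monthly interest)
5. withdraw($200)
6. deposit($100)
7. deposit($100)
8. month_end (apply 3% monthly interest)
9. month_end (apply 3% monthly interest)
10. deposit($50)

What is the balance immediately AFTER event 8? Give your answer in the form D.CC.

Answer: 817.95

Derivation:
After 1 (deposit($200)): balance=$700.00 total_interest=$0.00
After 2 (month_end (apply 3% monthly interest)): balance=$721.00 total_interest=$21.00
After 3 (deposit($50)): balance=$771.00 total_interest=$21.00
After 4 (month_end (apply 3% monthly interest)): balance=$794.13 total_interest=$44.13
After 5 (withdraw($200)): balance=$594.13 total_interest=$44.13
After 6 (deposit($100)): balance=$694.13 total_interest=$44.13
After 7 (deposit($100)): balance=$794.13 total_interest=$44.13
After 8 (month_end (apply 3% monthly interest)): balance=$817.95 total_interest=$67.95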